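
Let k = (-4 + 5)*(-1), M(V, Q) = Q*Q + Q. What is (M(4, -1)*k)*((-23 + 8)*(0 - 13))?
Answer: 0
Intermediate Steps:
M(V, Q) = Q + Q² (M(V, Q) = Q² + Q = Q + Q²)
k = -1 (k = 1*(-1) = -1)
(M(4, -1)*k)*((-23 + 8)*(0 - 13)) = (-(1 - 1)*(-1))*((-23 + 8)*(0 - 13)) = (-1*0*(-1))*(-15*(-13)) = (0*(-1))*195 = 0*195 = 0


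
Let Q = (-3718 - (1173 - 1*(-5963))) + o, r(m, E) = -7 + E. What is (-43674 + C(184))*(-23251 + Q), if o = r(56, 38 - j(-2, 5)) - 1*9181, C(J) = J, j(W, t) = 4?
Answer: 1881333910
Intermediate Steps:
o = -9154 (o = (-7 + (38 - 1*4)) - 1*9181 = (-7 + (38 - 4)) - 9181 = (-7 + 34) - 9181 = 27 - 9181 = -9154)
Q = -20008 (Q = (-3718 - (1173 - 1*(-5963))) - 9154 = (-3718 - (1173 + 5963)) - 9154 = (-3718 - 1*7136) - 9154 = (-3718 - 7136) - 9154 = -10854 - 9154 = -20008)
(-43674 + C(184))*(-23251 + Q) = (-43674 + 184)*(-23251 - 20008) = -43490*(-43259) = 1881333910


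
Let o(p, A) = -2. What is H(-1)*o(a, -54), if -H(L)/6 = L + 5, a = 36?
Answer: 48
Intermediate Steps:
H(L) = -30 - 6*L (H(L) = -6*(L + 5) = -6*(5 + L) = -30 - 6*L)
H(-1)*o(a, -54) = (-30 - 6*(-1))*(-2) = (-30 + 6)*(-2) = -24*(-2) = 48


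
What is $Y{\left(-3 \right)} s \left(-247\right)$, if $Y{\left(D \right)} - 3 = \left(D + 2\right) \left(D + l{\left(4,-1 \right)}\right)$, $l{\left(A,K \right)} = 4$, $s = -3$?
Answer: $1482$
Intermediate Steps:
$Y{\left(D \right)} = 3 + \left(2 + D\right) \left(4 + D\right)$ ($Y{\left(D \right)} = 3 + \left(D + 2\right) \left(D + 4\right) = 3 + \left(2 + D\right) \left(4 + D\right)$)
$Y{\left(-3 \right)} s \left(-247\right) = \left(11 + \left(-3\right)^{2} + 6 \left(-3\right)\right) \left(-3\right) \left(-247\right) = \left(11 + 9 - 18\right) \left(-3\right) \left(-247\right) = 2 \left(-3\right) \left(-247\right) = \left(-6\right) \left(-247\right) = 1482$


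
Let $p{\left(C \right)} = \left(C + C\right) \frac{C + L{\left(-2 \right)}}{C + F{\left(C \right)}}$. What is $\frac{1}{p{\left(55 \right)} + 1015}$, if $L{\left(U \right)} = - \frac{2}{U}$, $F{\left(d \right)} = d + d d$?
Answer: $\frac{57}{57967} \approx 0.00098332$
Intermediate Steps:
$F{\left(d \right)} = d + d^{2}$
$p{\left(C \right)} = \frac{2 C \left(1 + C\right)}{C + C \left(1 + C\right)}$ ($p{\left(C \right)} = \left(C + C\right) \frac{C - \frac{2}{-2}}{C + C \left(1 + C\right)} = 2 C \frac{C - -1}{C + C \left(1 + C\right)} = 2 C \frac{C + 1}{C + C \left(1 + C\right)} = 2 C \frac{1 + C}{C + C \left(1 + C\right)} = \frac{2 C \left(1 + C\right)}{C + C \left(1 + C\right)}$)
$\frac{1}{p{\left(55 \right)} + 1015} = \frac{1}{\frac{2 \left(1 + 55\right)}{2 + 55} + 1015} = \frac{1}{2 \cdot \frac{1}{57} \cdot 56 + 1015} = \frac{1}{\frac{112}{57} + 1015} = \frac{1}{\frac{57967}{57}} = \frac{57}{57967}$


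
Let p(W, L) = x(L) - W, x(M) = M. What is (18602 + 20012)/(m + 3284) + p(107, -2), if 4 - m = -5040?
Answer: -434569/4164 ≈ -104.36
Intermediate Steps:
m = 5044 (m = 4 - 1*(-5040) = 4 + 5040 = 5044)
p(W, L) = L - W
(18602 + 20012)/(m + 3284) + p(107, -2) = (18602 + 20012)/(5044 + 3284) + (-2 - 1*107) = 38614/8328 + (-2 - 107) = 38614*(1/8328) - 109 = 19307/4164 - 109 = -434569/4164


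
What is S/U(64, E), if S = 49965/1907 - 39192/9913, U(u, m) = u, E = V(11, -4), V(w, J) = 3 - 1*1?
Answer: 18285387/52602688 ≈ 0.34761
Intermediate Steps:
V(w, J) = 2 (V(w, J) = 3 - 1 = 2)
E = 2
S = 18285387/821917 (S = 49965*(1/1907) - 39192*1/9913 = 49965/1907 - 1704/431 = 18285387/821917 ≈ 22.247)
S/U(64, E) = (18285387/821917)/64 = (18285387/821917)*(1/64) = 18285387/52602688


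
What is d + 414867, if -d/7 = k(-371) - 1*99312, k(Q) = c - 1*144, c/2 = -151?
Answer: 1113173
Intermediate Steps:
c = -302 (c = 2*(-151) = -302)
k(Q) = -446 (k(Q) = -302 - 1*144 = -302 - 144 = -446)
d = 698306 (d = -7*(-446 - 1*99312) = -7*(-446 - 99312) = -7*(-99758) = 698306)
d + 414867 = 698306 + 414867 = 1113173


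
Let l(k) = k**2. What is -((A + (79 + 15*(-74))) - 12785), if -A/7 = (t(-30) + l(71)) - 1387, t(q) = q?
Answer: 39184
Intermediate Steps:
A = -25368 (A = -7*((-30 + 71**2) - 1387) = -7*((-30 + 5041) - 1387) = -7*(5011 - 1387) = -7*3624 = -25368)
-((A + (79 + 15*(-74))) - 12785) = -((-25368 + (79 + 15*(-74))) - 12785) = -((-25368 + (79 - 1110)) - 12785) = -((-25368 - 1031) - 12785) = -(-26399 - 12785) = -1*(-39184) = 39184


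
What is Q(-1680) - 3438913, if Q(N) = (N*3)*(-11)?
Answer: -3383473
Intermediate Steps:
Q(N) = -33*N (Q(N) = (3*N)*(-11) = -33*N)
Q(-1680) - 3438913 = -33*(-1680) - 3438913 = 55440 - 3438913 = -3383473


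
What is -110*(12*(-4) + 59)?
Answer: -1210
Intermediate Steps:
-110*(12*(-4) + 59) = -110*(-48 + 59) = -110*11 = -1210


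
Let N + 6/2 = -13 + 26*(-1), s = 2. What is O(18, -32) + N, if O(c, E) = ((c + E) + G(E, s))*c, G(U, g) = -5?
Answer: -384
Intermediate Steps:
N = -42 (N = -3 + (-13 + 26*(-1)) = -3 + (-13 - 26) = -3 - 39 = -42)
O(c, E) = c*(-5 + E + c) (O(c, E) = ((c + E) - 5)*c = ((E + c) - 5)*c = (-5 + E + c)*c = c*(-5 + E + c))
O(18, -32) + N = 18*(-5 - 32 + 18) - 42 = 18*(-19) - 42 = -342 - 42 = -384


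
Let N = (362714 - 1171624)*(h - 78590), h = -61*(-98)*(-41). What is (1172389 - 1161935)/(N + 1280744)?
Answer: 5227/130917870412 ≈ 3.9926e-8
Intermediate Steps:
h = -245098 (h = 5978*(-41) = -245098)
N = 261834460080 (N = (362714 - 1171624)*(-245098 - 78590) = -808910*(-323688) = 261834460080)
(1172389 - 1161935)/(N + 1280744) = (1172389 - 1161935)/(261834460080 + 1280744) = 10454/261835740824 = 10454*(1/261835740824) = 5227/130917870412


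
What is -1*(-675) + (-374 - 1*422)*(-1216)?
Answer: 968611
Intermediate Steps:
-1*(-675) + (-374 - 1*422)*(-1216) = 675 + (-374 - 422)*(-1216) = 675 - 796*(-1216) = 675 + 967936 = 968611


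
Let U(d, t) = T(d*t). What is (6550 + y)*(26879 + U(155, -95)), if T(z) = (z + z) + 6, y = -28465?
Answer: 56211975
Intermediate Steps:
T(z) = 6 + 2*z (T(z) = 2*z + 6 = 6 + 2*z)
U(d, t) = 6 + 2*d*t (U(d, t) = 6 + 2*(d*t) = 6 + 2*d*t)
(6550 + y)*(26879 + U(155, -95)) = (6550 - 28465)*(26879 + (6 + 2*155*(-95))) = -21915*(26879 + (6 - 29450)) = -21915*(26879 - 29444) = -21915*(-2565) = 56211975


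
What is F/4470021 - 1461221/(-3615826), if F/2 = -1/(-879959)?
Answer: 5747618129740530371/14222617298520233814 ≈ 0.40412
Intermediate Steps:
F = 2/879959 (F = 2*(-1/(-879959)) = 2*(-1*(-1/879959)) = 2*(1/879959) = 2/879959 ≈ 2.2728e-6)
F/4470021 - 1461221/(-3615826) = (2/879959)/4470021 - 1461221/(-3615826) = (2/879959)*(1/4470021) - 1461221*(-1/3615826) = 2/3933435209139 + 1461221/3615826 = 5747618129740530371/14222617298520233814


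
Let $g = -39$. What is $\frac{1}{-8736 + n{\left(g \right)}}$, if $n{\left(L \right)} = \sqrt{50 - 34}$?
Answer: $- \frac{1}{8732} \approx -0.00011452$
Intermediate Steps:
$n{\left(L \right)} = 4$ ($n{\left(L \right)} = \sqrt{16} = 4$)
$\frac{1}{-8736 + n{\left(g \right)}} = \frac{1}{-8736 + 4} = \frac{1}{-8732} = - \frac{1}{8732}$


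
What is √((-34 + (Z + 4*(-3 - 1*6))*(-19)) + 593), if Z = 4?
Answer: √1167 ≈ 34.161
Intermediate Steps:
√((-34 + (Z + 4*(-3 - 1*6))*(-19)) + 593) = √((-34 + (4 + 4*(-3 - 1*6))*(-19)) + 593) = √((-34 + (4 + 4*(-3 - 6))*(-19)) + 593) = √((-34 + (4 + 4*(-9))*(-19)) + 593) = √((-34 + (4 - 36)*(-19)) + 593) = √((-34 - 32*(-19)) + 593) = √((-34 + 608) + 593) = √(574 + 593) = √1167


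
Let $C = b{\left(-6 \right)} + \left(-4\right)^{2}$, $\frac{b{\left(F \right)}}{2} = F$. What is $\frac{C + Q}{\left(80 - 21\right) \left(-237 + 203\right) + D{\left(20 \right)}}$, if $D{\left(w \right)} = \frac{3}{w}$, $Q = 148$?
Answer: $- \frac{3040}{40117} \approx -0.075778$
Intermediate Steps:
$b{\left(F \right)} = 2 F$
$C = 4$ ($C = 2 \left(-6\right) + \left(-4\right)^{2} = -12 + 16 = 4$)
$\frac{C + Q}{\left(80 - 21\right) \left(-237 + 203\right) + D{\left(20 \right)}} = \frac{4 + 148}{\left(80 - 21\right) \left(-237 + 203\right) + \frac{3}{20}} = \frac{152}{59 \left(-34\right) + 3 \cdot \frac{1}{20}} = \frac{152}{-2006 + \frac{3}{20}} = \frac{152}{- \frac{40117}{20}} = 152 \left(- \frac{20}{40117}\right) = - \frac{3040}{40117}$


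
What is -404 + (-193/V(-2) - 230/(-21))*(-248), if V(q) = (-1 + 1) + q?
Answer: -568096/21 ≈ -27052.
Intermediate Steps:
V(q) = q (V(q) = 0 + q = q)
-404 + (-193/V(-2) - 230/(-21))*(-248) = -404 + (-193/(-2) - 230/(-21))*(-248) = -404 + (-193*(-½) - 230*(-1/21))*(-248) = -404 + (193/2 + 230/21)*(-248) = -404 + (4513/42)*(-248) = -404 - 559612/21 = -568096/21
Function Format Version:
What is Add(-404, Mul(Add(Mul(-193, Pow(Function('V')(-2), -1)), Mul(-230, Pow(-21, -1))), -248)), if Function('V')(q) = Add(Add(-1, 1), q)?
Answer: Rational(-568096, 21) ≈ -27052.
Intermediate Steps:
Function('V')(q) = q (Function('V')(q) = Add(0, q) = q)
Add(-404, Mul(Add(Mul(-193, Pow(Function('V')(-2), -1)), Mul(-230, Pow(-21, -1))), -248)) = Add(-404, Mul(Add(Mul(-193, Pow(-2, -1)), Mul(-230, Pow(-21, -1))), -248)) = Add(-404, Mul(Add(Mul(-193, Rational(-1, 2)), Mul(-230, Rational(-1, 21))), -248)) = Add(-404, Mul(Add(Rational(193, 2), Rational(230, 21)), -248)) = Add(-404, Mul(Rational(4513, 42), -248)) = Add(-404, Rational(-559612, 21)) = Rational(-568096, 21)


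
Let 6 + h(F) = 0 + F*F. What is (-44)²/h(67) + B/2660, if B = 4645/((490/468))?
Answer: 613439839/292157110 ≈ 2.0997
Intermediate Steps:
h(F) = -6 + F² (h(F) = -6 + (0 + F*F) = -6 + (0 + F²) = -6 + F²)
B = 217386/49 (B = 4645/((490*(1/468))) = 4645/(245/234) = 4645*(234/245) = 217386/49 ≈ 4436.4)
(-44)²/h(67) + B/2660 = (-44)²/(-6 + 67²) + (217386/49)/2660 = 1936/(-6 + 4489) + (217386/49)*(1/2660) = 1936/4483 + 108693/65170 = 613439839/292157110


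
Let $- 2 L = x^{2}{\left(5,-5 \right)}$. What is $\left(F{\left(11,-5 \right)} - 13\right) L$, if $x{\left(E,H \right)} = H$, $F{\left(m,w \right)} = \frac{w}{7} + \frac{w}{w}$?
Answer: $\frac{2225}{14} \approx 158.93$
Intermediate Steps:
$F{\left(m,w \right)} = 1 + \frac{w}{7}$ ($F{\left(m,w \right)} = w \frac{1}{7} + 1 = \frac{w}{7} + 1 = 1 + \frac{w}{7}$)
$L = - \frac{25}{2}$ ($L = - \frac{\left(-5\right)^{2}}{2} = \left(- \frac{1}{2}\right) 25 = - \frac{25}{2} \approx -12.5$)
$\left(F{\left(11,-5 \right)} - 13\right) L = \left(\left(1 + \frac{1}{7} \left(-5\right)\right) - 13\right) \left(- \frac{25}{2}\right) = \left(\left(1 - \frac{5}{7}\right) - 13\right) \left(- \frac{25}{2}\right) = \left(\frac{2}{7} - 13\right) \left(- \frac{25}{2}\right) = \left(- \frac{89}{7}\right) \left(- \frac{25}{2}\right) = \frac{2225}{14}$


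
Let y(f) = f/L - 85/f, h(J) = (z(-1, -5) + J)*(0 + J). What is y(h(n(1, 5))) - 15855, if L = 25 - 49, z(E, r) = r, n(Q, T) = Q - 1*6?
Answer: -951527/60 ≈ -15859.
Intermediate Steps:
n(Q, T) = -6 + Q (n(Q, T) = Q - 6 = -6 + Q)
L = -24
h(J) = J*(-5 + J) (h(J) = (-5 + J)*(0 + J) = (-5 + J)*J = J*(-5 + J))
y(f) = -85/f - f/24 (y(f) = f/(-24) - 85/f = f*(-1/24) - 85/f = -f/24 - 85/f = -85/f - f/24)
y(h(n(1, 5))) - 15855 = (-85*1/((-6 + 1)*(-5 + (-6 + 1))) - (-6 + 1)*(-5 + (-6 + 1))/24) - 15855 = (-85*(-1/(5*(-5 - 5))) - (-5)*(-5 - 5)/24) - 15855 = (-85/((-5*(-10))) - (-5)*(-10)/24) - 15855 = (-85/50 - 1/24*50) - 15855 = (-85*1/50 - 25/12) - 15855 = (-17/10 - 25/12) - 15855 = -227/60 - 15855 = -951527/60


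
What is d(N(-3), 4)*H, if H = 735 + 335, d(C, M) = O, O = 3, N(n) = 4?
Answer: 3210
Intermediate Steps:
d(C, M) = 3
H = 1070
d(N(-3), 4)*H = 3*1070 = 3210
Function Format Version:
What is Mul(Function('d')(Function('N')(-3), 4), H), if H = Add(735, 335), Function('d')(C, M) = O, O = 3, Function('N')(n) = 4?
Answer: 3210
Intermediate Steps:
Function('d')(C, M) = 3
H = 1070
Mul(Function('d')(Function('N')(-3), 4), H) = Mul(3, 1070) = 3210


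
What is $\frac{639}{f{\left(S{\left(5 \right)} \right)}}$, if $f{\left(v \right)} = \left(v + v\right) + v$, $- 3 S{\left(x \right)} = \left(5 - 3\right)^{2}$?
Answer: $- \frac{639}{4} \approx -159.75$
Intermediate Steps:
$S{\left(x \right)} = - \frac{4}{3}$ ($S{\left(x \right)} = - \frac{\left(5 - 3\right)^{2}}{3} = - \frac{2^{2}}{3} = \left(- \frac{1}{3}\right) 4 = - \frac{4}{3}$)
$f{\left(v \right)} = 3 v$ ($f{\left(v \right)} = 2 v + v = 3 v$)
$\frac{639}{f{\left(S{\left(5 \right)} \right)}} = \frac{639}{3 \left(- \frac{4}{3}\right)} = \frac{639}{-4} = 639 \left(- \frac{1}{4}\right) = - \frac{639}{4}$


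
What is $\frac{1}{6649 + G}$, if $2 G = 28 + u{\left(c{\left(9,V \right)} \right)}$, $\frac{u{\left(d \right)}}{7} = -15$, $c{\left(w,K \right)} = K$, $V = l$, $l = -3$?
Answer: $\frac{2}{13221} \approx 0.00015127$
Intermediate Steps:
$V = -3$
$u{\left(d \right)} = -105$ ($u{\left(d \right)} = 7 \left(-15\right) = -105$)
$G = - \frac{77}{2}$ ($G = \frac{28 - 105}{2} = \frac{1}{2} \left(-77\right) = - \frac{77}{2} \approx -38.5$)
$\frac{1}{6649 + G} = \frac{1}{6649 - \frac{77}{2}} = \frac{1}{\frac{13221}{2}} = \frac{2}{13221}$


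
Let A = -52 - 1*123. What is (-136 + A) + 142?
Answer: -169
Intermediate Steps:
A = -175 (A = -52 - 123 = -175)
(-136 + A) + 142 = (-136 - 175) + 142 = -311 + 142 = -169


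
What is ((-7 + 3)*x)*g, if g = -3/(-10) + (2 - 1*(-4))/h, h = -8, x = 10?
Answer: 18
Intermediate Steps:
g = -9/20 (g = -3/(-10) + (2 - 1*(-4))/(-8) = -3*(-⅒) + (2 + 4)*(-⅛) = 3/10 + 6*(-⅛) = 3/10 - ¾ = -9/20 ≈ -0.45000)
((-7 + 3)*x)*g = ((-7 + 3)*10)*(-9/20) = -4*10*(-9/20) = -40*(-9/20) = 18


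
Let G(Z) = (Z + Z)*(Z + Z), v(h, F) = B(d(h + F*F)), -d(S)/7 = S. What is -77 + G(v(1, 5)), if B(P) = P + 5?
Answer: 125239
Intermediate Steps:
d(S) = -7*S
B(P) = 5 + P
v(h, F) = 5 - 7*h - 7*F**2 (v(h, F) = 5 - 7*(h + F*F) = 5 - 7*(h + F**2) = 5 + (-7*h - 7*F**2) = 5 - 7*h - 7*F**2)
G(Z) = 4*Z**2 (G(Z) = (2*Z)*(2*Z) = 4*Z**2)
-77 + G(v(1, 5)) = -77 + 4*(5 - 7*1 - 7*5**2)**2 = -77 + 4*(5 - 7 - 7*25)**2 = -77 + 4*(5 - 7 - 175)**2 = -77 + 4*(-177)**2 = -77 + 4*31329 = -77 + 125316 = 125239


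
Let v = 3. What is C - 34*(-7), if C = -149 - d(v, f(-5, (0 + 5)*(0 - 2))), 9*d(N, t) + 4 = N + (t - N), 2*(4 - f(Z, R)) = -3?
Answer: 533/6 ≈ 88.833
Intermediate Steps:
f(Z, R) = 11/2 (f(Z, R) = 4 - ½*(-3) = 4 + 3/2 = 11/2)
d(N, t) = -4/9 + t/9 (d(N, t) = -4/9 + (N + (t - N))/9 = -4/9 + t/9)
C = -895/6 (C = -149 - (-4/9 + (⅑)*(11/2)) = -149 - (-4/9 + 11/18) = -149 - 1*⅙ = -149 - ⅙ = -895/6 ≈ -149.17)
C - 34*(-7) = -895/6 - 34*(-7) = -895/6 + 238 = 533/6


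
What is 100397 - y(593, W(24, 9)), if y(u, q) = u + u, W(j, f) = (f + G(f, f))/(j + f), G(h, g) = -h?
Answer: 99211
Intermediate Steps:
W(j, f) = 0 (W(j, f) = (f - f)/(j + f) = 0/(f + j) = 0)
y(u, q) = 2*u
100397 - y(593, W(24, 9)) = 100397 - 2*593 = 100397 - 1*1186 = 100397 - 1186 = 99211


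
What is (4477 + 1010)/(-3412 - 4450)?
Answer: -5487/7862 ≈ -0.69791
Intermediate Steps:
(4477 + 1010)/(-3412 - 4450) = 5487/(-7862) = 5487*(-1/7862) = -5487/7862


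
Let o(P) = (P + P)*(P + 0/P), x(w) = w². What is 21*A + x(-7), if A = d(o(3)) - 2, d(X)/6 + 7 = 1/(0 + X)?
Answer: -868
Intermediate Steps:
o(P) = 2*P² (o(P) = (2*P)*(P + 0) = (2*P)*P = 2*P²)
d(X) = -42 + 6/X (d(X) = -42 + 6/(0 + X) = -42 + 6/X)
A = -131/3 (A = (-42 + 6/((2*3²))) - 2 = (-42 + 6/((2*9))) - 2 = (-42 + 6/18) - 2 = (-42 + 6*(1/18)) - 2 = (-42 + ⅓) - 2 = -125/3 - 2 = -131/3 ≈ -43.667)
21*A + x(-7) = 21*(-131/3) + (-7)² = -917 + 49 = -868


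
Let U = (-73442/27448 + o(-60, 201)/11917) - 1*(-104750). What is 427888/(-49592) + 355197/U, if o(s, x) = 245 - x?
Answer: -556172493111062390/106196997587621101 ≈ -5.2372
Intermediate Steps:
U = 17131311112699/163548908 (U = (-73442/27448 + (245 - 1*201)/11917) - 1*(-104750) = (-73442*1/27448 + (245 - 201)*(1/11917)) + 104750 = (-36721/13724 + 44*(1/11917)) + 104750 = (-36721/13724 + 44/11917) + 104750 = -437000301/163548908 + 104750 = 17131311112699/163548908 ≈ 1.0475e+5)
427888/(-49592) + 355197/U = 427888/(-49592) + 355197/(17131311112699/163548908) = 427888*(-1/49592) + 355197*(163548908/17131311112699) = -53486/6199 + 58092081474876/17131311112699 = -556172493111062390/106196997587621101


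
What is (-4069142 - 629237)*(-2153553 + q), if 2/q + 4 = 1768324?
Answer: 8946114953784703541/884160 ≈ 1.0118e+13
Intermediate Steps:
q = 1/884160 (q = 2/(-4 + 1768324) = 2/1768320 = 2*(1/1768320) = 1/884160 ≈ 1.1310e-6)
(-4069142 - 629237)*(-2153553 + q) = (-4069142 - 629237)*(-2153553 + 1/884160) = -4698379*(-1904085420479/884160) = 8946114953784703541/884160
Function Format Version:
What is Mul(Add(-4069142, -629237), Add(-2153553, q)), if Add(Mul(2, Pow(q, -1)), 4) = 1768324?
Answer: Rational(8946114953784703541, 884160) ≈ 1.0118e+13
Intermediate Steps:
q = Rational(1, 884160) (q = Mul(2, Pow(Add(-4, 1768324), -1)) = Mul(2, Pow(1768320, -1)) = Mul(2, Rational(1, 1768320)) = Rational(1, 884160) ≈ 1.1310e-6)
Mul(Add(-4069142, -629237), Add(-2153553, q)) = Mul(Add(-4069142, -629237), Add(-2153553, Rational(1, 884160))) = Mul(-4698379, Rational(-1904085420479, 884160)) = Rational(8946114953784703541, 884160)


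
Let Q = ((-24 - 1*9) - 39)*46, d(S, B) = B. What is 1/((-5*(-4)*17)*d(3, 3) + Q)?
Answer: -1/2292 ≈ -0.00043630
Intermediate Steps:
Q = -3312 (Q = ((-24 - 9) - 39)*46 = (-33 - 39)*46 = -72*46 = -3312)
1/((-5*(-4)*17)*d(3, 3) + Q) = 1/((-5*(-4)*17)*3 - 3312) = 1/((20*17)*3 - 3312) = 1/(340*3 - 3312) = 1/(1020 - 3312) = 1/(-2292) = -1/2292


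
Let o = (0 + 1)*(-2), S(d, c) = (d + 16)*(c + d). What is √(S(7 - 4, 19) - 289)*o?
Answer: -2*√129 ≈ -22.716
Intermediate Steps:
S(d, c) = (16 + d)*(c + d)
o = -2 (o = 1*(-2) = -2)
√(S(7 - 4, 19) - 289)*o = √(((7 - 4)² + 16*19 + 16*(7 - 4) + 19*(7 - 4)) - 289)*(-2) = √((3² + 304 + 16*3 + 19*3) - 289)*(-2) = √((9 + 304 + 48 + 57) - 289)*(-2) = √(418 - 289)*(-2) = √129*(-2) = -2*√129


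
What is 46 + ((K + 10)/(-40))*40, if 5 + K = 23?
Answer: 18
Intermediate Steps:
K = 18 (K = -5 + 23 = 18)
46 + ((K + 10)/(-40))*40 = 46 + ((18 + 10)/(-40))*40 = 46 + (28*(-1/40))*40 = 46 - 7/10*40 = 46 - 28 = 18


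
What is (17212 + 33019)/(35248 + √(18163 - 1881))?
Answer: 885271144/621202611 - 50231*√16282/1242405222 ≈ 1.4199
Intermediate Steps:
(17212 + 33019)/(35248 + √(18163 - 1881)) = 50231/(35248 + √16282)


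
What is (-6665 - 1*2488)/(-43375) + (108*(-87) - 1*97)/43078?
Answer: -17465941/1868508250 ≈ -0.0093475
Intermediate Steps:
(-6665 - 1*2488)/(-43375) + (108*(-87) - 1*97)/43078 = (-6665 - 2488)*(-1/43375) + (-9396 - 97)*(1/43078) = -9153*(-1/43375) - 9493*1/43078 = 9153/43375 - 9493/43078 = -17465941/1868508250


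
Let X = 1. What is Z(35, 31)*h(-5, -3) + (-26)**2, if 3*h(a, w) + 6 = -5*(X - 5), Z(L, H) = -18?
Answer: 592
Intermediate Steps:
h(a, w) = 14/3 (h(a, w) = -2 + (-5*(1 - 5))/3 = -2 + (-5*(-4))/3 = -2 + (1/3)*20 = -2 + 20/3 = 14/3)
Z(35, 31)*h(-5, -3) + (-26)**2 = -18*14/3 + (-26)**2 = -84 + 676 = 592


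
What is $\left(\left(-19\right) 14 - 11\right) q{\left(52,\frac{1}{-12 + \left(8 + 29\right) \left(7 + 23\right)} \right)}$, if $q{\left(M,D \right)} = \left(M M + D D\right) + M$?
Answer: $- \frac{920372561125}{1205604} \approx -7.6341 \cdot 10^{5}$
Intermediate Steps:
$q{\left(M,D \right)} = M + D^{2} + M^{2}$ ($q{\left(M,D \right)} = \left(M^{2} + D^{2}\right) + M = \left(D^{2} + M^{2}\right) + M = M + D^{2} + M^{2}$)
$\left(\left(-19\right) 14 - 11\right) q{\left(52,\frac{1}{-12 + \left(8 + 29\right) \left(7 + 23\right)} \right)} = \left(\left(-19\right) 14 - 11\right) \left(52 + \left(\frac{1}{-12 + \left(8 + 29\right) \left(7 + 23\right)}\right)^{2} + 52^{2}\right) = \left(-266 - 11\right) \left(52 + \left(\frac{1}{-12 + 37 \cdot 30}\right)^{2} + 2704\right) = - 277 \left(52 + \left(\frac{1}{-12 + 1110}\right)^{2} + 2704\right) = - 277 \left(52 + \left(\frac{1}{1098}\right)^{2} + 2704\right) = - 277 \left(52 + \frac{1}{1205604} + 2704\right) = \left(-277\right) \frac{3322644625}{1205604} = - \frac{920372561125}{1205604}$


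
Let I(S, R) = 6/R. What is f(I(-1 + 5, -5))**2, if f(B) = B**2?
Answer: 1296/625 ≈ 2.0736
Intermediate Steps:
f(I(-1 + 5, -5))**2 = ((6/(-5))**2)**2 = ((6*(-1/5))**2)**2 = ((-6/5)**2)**2 = (36/25)**2 = 1296/625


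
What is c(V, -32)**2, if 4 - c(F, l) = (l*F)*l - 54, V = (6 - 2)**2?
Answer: 266538276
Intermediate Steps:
V = 16 (V = 4**2 = 16)
c(F, l) = 58 - F*l**2 (c(F, l) = 4 - ((l*F)*l - 54) = 4 - ((F*l)*l - 54) = 4 - (F*l**2 - 54) = 4 - (-54 + F*l**2) = 4 + (54 - F*l**2) = 58 - F*l**2)
c(V, -32)**2 = (58 - 1*16*(-32)**2)**2 = (58 - 1*16*1024)**2 = (58 - 16384)**2 = (-16326)**2 = 266538276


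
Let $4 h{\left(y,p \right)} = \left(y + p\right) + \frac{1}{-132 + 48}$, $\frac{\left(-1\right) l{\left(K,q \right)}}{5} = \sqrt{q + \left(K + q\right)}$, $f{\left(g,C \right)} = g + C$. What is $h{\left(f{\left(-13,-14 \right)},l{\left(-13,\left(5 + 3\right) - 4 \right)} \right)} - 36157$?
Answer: $- \frac{12151021}{336} - \frac{5 i \sqrt{5}}{4} \approx -36164.0 - 2.7951 i$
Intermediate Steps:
$f{\left(g,C \right)} = C + g$
$l{\left(K,q \right)} = - 5 \sqrt{K + 2 q}$ ($l{\left(K,q \right)} = - 5 \sqrt{q + \left(K + q\right)} = - 5 \sqrt{K + 2 q}$)
$h{\left(y,p \right)} = - \frac{1}{336} + \frac{p}{4} + \frac{y}{4}$ ($h{\left(y,p \right)} = \frac{\left(y + p\right) + \frac{1}{-132 + 48}}{4} = \frac{\left(p + y\right) + \frac{1}{-84}}{4} = \frac{\left(p + y\right) - \frac{1}{84}}{4} = \frac{- \frac{1}{84} + p + y}{4} = - \frac{1}{336} + \frac{p}{4} + \frac{y}{4}$)
$h{\left(f{\left(-13,-14 \right)},l{\left(-13,\left(5 + 3\right) - 4 \right)} \right)} - 36157 = \left(- \frac{1}{336} + \frac{\left(-5\right) \sqrt{-13 + 2 \left(\left(5 + 3\right) - 4\right)}}{4} + \frac{-14 - 13}{4}\right) - 36157 = \left(- \frac{1}{336} + \frac{\left(-5\right) \sqrt{-13 + 2 \left(8 - 4\right)}}{4} + \frac{1}{4} \left(-27\right)\right) - 36157 = \left(- \frac{1}{336} + \frac{\left(-5\right) \sqrt{-13 + 2 \cdot 4}}{4} - \frac{27}{4}\right) - 36157 = \left(- \frac{1}{336} + \frac{\left(-5\right) \sqrt{-13 + 8}}{4} - \frac{27}{4}\right) - 36157 = \left(- \frac{1}{336} + \frac{\left(-5\right) \sqrt{-5}}{4} - \frac{27}{4}\right) - 36157 = \left(- \frac{1}{336} + \frac{\left(-5\right) i \sqrt{5}}{4} - \frac{27}{4}\right) - 36157 = \left(- \frac{1}{336} - \frac{5 i \sqrt{5}}{4} - \frac{27}{4}\right) - 36157 = \left(- \frac{2269}{336} - \frac{5 i \sqrt{5}}{4}\right) - 36157 = - \frac{12151021}{336} - \frac{5 i \sqrt{5}}{4}$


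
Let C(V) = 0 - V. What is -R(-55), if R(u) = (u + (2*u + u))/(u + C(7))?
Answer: -110/31 ≈ -3.5484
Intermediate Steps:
C(V) = -V
R(u) = 4*u/(-7 + u) (R(u) = (u + (2*u + u))/(u - 1*7) = (u + 3*u)/(u - 7) = (4*u)/(-7 + u) = 4*u/(-7 + u))
-R(-55) = -4*(-55)/(-7 - 55) = -4*(-55)/(-62) = -4*(-55)*(-1)/62 = -1*110/31 = -110/31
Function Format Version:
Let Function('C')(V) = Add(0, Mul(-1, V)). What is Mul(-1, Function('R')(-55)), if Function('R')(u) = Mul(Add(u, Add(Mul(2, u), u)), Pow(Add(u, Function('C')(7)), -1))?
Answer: Rational(-110, 31) ≈ -3.5484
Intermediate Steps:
Function('C')(V) = Mul(-1, V)
Function('R')(u) = Mul(4, u, Pow(Add(-7, u), -1)) (Function('R')(u) = Mul(Add(u, Add(Mul(2, u), u)), Pow(Add(u, Mul(-1, 7)), -1)) = Mul(Add(u, Mul(3, u)), Pow(Add(u, -7), -1)) = Mul(Mul(4, u), Pow(Add(-7, u), -1)) = Mul(4, u, Pow(Add(-7, u), -1)))
Mul(-1, Function('R')(-55)) = Mul(-1, Mul(4, -55, Pow(Add(-7, -55), -1))) = Mul(-1, Mul(4, -55, Pow(-62, -1))) = Mul(-1, Mul(4, -55, Rational(-1, 62))) = Mul(-1, Rational(110, 31)) = Rational(-110, 31)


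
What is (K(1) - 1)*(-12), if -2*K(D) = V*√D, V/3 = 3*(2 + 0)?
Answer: 120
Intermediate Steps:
V = 18 (V = 3*(3*(2 + 0)) = 3*(3*2) = 3*6 = 18)
K(D) = -9*√D
(K(1) - 1)*(-12) = (-9*√1 - 1)*(-12) = (-9*1 - 1)*(-12) = (-9 - 1)*(-12) = -10*(-12) = 120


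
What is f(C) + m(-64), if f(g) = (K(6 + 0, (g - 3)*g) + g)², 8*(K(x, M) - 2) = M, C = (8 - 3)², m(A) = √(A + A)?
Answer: 146689/16 + 8*I*√2 ≈ 9168.1 + 11.314*I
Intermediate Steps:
m(A) = √2*√A (m(A) = √(2*A) = √2*√A)
C = 25 (C = 5² = 25)
K(x, M) = 2 + M/8
f(g) = (2 + g + g*(-3 + g)/8)² (f(g) = ((2 + ((g - 3)*g)/8) + g)² = ((2 + ((-3 + g)*g)/8) + g)² = ((2 + (g*(-3 + g))/8) + g)² = ((2 + g*(-3 + g)/8) + g)² = (2 + g + g*(-3 + g)/8)²)
f(C) + m(-64) = (16 + 25² + 5*25)²/64 + √2*√(-64) = (16 + 625 + 125)²/64 + √2*(8*I) = (1/64)*766² + 8*I*√2 = (1/64)*586756 + 8*I*√2 = 146689/16 + 8*I*√2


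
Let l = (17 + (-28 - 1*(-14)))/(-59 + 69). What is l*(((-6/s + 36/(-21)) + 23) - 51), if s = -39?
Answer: -807/91 ≈ -8.8681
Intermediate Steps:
l = 3/10 (l = (17 + (-28 + 14))/10 = (17 - 14)*(1/10) = 3*(1/10) = 3/10 ≈ 0.30000)
l*(((-6/s + 36/(-21)) + 23) - 51) = 3*(((-6/(-39) + 36/(-21)) + 23) - 51)/10 = 3*(((-6*(-1/39) + 36*(-1/21)) + 23) - 51)/10 = 3*(((2/13 - 12/7) + 23) - 51)/10 = 3*((-142/91 + 23) - 51)/10 = 3*(1951/91 - 51)/10 = (3/10)*(-2690/91) = -807/91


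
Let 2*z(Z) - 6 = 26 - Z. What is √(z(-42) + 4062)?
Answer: √4099 ≈ 64.023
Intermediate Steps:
z(Z) = 16 - Z/2 (z(Z) = 3 + (26 - Z)/2 = 3 + (13 - Z/2) = 16 - Z/2)
√(z(-42) + 4062) = √((16 - ½*(-42)) + 4062) = √((16 + 21) + 4062) = √(37 + 4062) = √4099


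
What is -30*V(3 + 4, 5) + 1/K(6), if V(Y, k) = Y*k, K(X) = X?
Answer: -6299/6 ≈ -1049.8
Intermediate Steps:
-30*V(3 + 4, 5) + 1/K(6) = -30*(3 + 4)*5 + 1/6 = -210*5 + 1/6 = -30*35 + 1/6 = -1050 + 1/6 = -6299/6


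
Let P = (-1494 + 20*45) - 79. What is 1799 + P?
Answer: 1126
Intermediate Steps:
P = -673 (P = (-1494 + 900) - 79 = -594 - 79 = -673)
1799 + P = 1799 - 673 = 1126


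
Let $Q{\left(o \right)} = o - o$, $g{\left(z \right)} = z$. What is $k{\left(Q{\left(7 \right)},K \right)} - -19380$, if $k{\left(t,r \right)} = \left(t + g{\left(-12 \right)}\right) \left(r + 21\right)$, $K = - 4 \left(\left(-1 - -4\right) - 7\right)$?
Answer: $18936$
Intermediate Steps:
$K = 16$ ($K = - 4 \left(\left(-1 + 4\right) - 7\right) = - 4 \left(3 - 7\right) = \left(-4\right) \left(-4\right) = 16$)
$Q{\left(o \right)} = 0$
$k{\left(t,r \right)} = \left(-12 + t\right) \left(21 + r\right)$ ($k{\left(t,r \right)} = \left(t - 12\right) \left(r + 21\right) = \left(-12 + t\right) \left(21 + r\right)$)
$k{\left(Q{\left(7 \right)},K \right)} - -19380 = \left(-252 - 192 + 21 \cdot 0 + 16 \cdot 0\right) - -19380 = \left(-252 - 192 + 0 + 0\right) + 19380 = -444 + 19380 = 18936$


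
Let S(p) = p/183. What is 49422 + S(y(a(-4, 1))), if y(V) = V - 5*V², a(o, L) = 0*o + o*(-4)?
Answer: 9042962/183 ≈ 49415.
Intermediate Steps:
a(o, L) = -4*o (a(o, L) = 0 - 4*o = -4*o)
S(p) = p/183 (S(p) = p*(1/183) = p/183)
49422 + S(y(a(-4, 1))) = 49422 + ((-4*(-4))*(1 - (-20)*(-4)))/183 = 49422 + (16*(1 - 5*16))/183 = 49422 + (16*(1 - 80))/183 = 49422 + (16*(-79))/183 = 49422 + (1/183)*(-1264) = 49422 - 1264/183 = 9042962/183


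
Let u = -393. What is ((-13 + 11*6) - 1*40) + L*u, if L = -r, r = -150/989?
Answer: -46093/989 ≈ -46.606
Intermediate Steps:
r = -150/989 (r = -150*1/989 = -150/989 ≈ -0.15167)
L = 150/989 (L = -1*(-150/989) = 150/989 ≈ 0.15167)
((-13 + 11*6) - 1*40) + L*u = ((-13 + 11*6) - 1*40) + (150/989)*(-393) = ((-13 + 66) - 40) - 58950/989 = (53 - 40) - 58950/989 = 13 - 58950/989 = -46093/989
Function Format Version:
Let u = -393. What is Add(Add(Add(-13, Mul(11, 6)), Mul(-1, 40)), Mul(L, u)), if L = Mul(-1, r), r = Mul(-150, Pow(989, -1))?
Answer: Rational(-46093, 989) ≈ -46.606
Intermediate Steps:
r = Rational(-150, 989) (r = Mul(-150, Rational(1, 989)) = Rational(-150, 989) ≈ -0.15167)
L = Rational(150, 989) (L = Mul(-1, Rational(-150, 989)) = Rational(150, 989) ≈ 0.15167)
Add(Add(Add(-13, Mul(11, 6)), Mul(-1, 40)), Mul(L, u)) = Add(Add(Add(-13, Mul(11, 6)), Mul(-1, 40)), Mul(Rational(150, 989), -393)) = Add(Add(Add(-13, 66), -40), Rational(-58950, 989)) = Add(Add(53, -40), Rational(-58950, 989)) = Add(13, Rational(-58950, 989)) = Rational(-46093, 989)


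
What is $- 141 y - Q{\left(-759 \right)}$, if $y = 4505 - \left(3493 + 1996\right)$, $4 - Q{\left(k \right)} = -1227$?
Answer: $137513$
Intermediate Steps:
$Q{\left(k \right)} = 1231$ ($Q{\left(k \right)} = 4 - -1227 = 4 + 1227 = 1231$)
$y = -984$ ($y = 4505 - 5489 = -984$)
$- 141 y - Q{\left(-759 \right)} = \left(-141\right) \left(-984\right) - 1231 = 138744 - 1231 = 137513$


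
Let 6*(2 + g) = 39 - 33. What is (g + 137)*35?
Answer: 4760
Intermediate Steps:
g = -1 (g = -2 + (39 - 33)/6 = -2 + (1/6)*6 = -2 + 1 = -1)
(g + 137)*35 = (-1 + 137)*35 = 136*35 = 4760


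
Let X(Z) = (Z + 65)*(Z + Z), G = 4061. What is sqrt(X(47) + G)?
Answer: 3*sqrt(1621) ≈ 120.78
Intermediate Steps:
X(Z) = 2*Z*(65 + Z) (X(Z) = (65 + Z)*(2*Z) = 2*Z*(65 + Z))
sqrt(X(47) + G) = sqrt(2*47*(65 + 47) + 4061) = sqrt(2*47*112 + 4061) = sqrt(10528 + 4061) = sqrt(14589) = 3*sqrt(1621)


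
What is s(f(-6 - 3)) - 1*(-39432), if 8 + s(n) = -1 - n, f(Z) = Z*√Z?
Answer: 39423 + 27*I ≈ 39423.0 + 27.0*I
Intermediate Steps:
f(Z) = Z^(3/2)
s(n) = -9 - n (s(n) = -8 + (-1 - n) = -9 - n)
s(f(-6 - 3)) - 1*(-39432) = (-9 - (-6 - 3)^(3/2)) - 1*(-39432) = (-9 - (-9)^(3/2)) + 39432 = (-9 - (-27)*I) + 39432 = (-9 + 27*I) + 39432 = 39423 + 27*I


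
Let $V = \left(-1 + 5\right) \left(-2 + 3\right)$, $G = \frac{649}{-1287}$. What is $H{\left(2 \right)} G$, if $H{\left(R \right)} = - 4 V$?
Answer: $\frac{944}{117} \approx 8.0684$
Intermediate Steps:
$G = - \frac{59}{117}$ ($G = 649 \left(- \frac{1}{1287}\right) = - \frac{59}{117} \approx -0.50427$)
$V = 4$ ($V = 4 \cdot 1 = 4$)
$H{\left(R \right)} = -16$ ($H{\left(R \right)} = \left(-4\right) 4 = -16$)
$H{\left(2 \right)} G = \left(-16\right) \left(- \frac{59}{117}\right) = \frac{944}{117}$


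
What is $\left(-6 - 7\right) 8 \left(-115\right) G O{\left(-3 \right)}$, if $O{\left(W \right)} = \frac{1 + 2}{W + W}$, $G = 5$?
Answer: $-29900$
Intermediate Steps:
$O{\left(W \right)} = \frac{3}{2 W}$
$\left(-6 - 7\right) 8 \left(-115\right) G O{\left(-3 \right)} = \left(-6 - 7\right) 8 \left(-115\right) 5 \frac{3}{2 \left(-3\right)} = \left(-13\right) 8 \left(-115\right) 5 \cdot \frac{3}{2} \left(- \frac{1}{3}\right) = \left(-104\right) \left(-115\right) 5 \left(- \frac{1}{2}\right) = 11960 \left(- \frac{5}{2}\right) = -29900$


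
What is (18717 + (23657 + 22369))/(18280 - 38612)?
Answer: -64743/20332 ≈ -3.1843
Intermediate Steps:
(18717 + (23657 + 22369))/(18280 - 38612) = (18717 + 46026)/(-20332) = 64743*(-1/20332) = -64743/20332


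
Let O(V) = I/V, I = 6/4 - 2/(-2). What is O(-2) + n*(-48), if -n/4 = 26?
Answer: 19963/4 ≈ 4990.8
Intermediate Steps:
I = 5/2 (I = 6*(¼) - 2*(-½) = 3/2 + 1 = 5/2 ≈ 2.5000)
n = -104 (n = -4*26 = -104)
O(V) = 5/(2*V)
O(-2) + n*(-48) = (5/2)/(-2) - 104*(-48) = (5/2)*(-½) + 4992 = -5/4 + 4992 = 19963/4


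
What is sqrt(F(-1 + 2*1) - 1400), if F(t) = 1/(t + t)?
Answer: 3*I*sqrt(622)/2 ≈ 37.41*I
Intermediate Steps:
F(t) = 1/(2*t)
sqrt(F(-1 + 2*1) - 1400) = sqrt(1/(2*(-1 + 2*1)) - 1400) = sqrt(1/(2*(-1 + 2)) - 1400) = sqrt((1/2)/1 - 1400) = sqrt((1/2)*1 - 1400) = sqrt(1/2 - 1400) = sqrt(-2799/2) = 3*I*sqrt(622)/2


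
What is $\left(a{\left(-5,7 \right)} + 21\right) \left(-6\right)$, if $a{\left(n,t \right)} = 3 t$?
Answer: $-252$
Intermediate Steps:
$\left(a{\left(-5,7 \right)} + 21\right) \left(-6\right) = \left(3 \cdot 7 + 21\right) \left(-6\right) = \left(21 + 21\right) \left(-6\right) = 42 \left(-6\right) = -252$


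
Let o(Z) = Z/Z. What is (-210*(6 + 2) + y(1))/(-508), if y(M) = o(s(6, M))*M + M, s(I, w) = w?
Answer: 839/254 ≈ 3.3032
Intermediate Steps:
o(Z) = 1
y(M) = 2*M (y(M) = 1*M + M = M + M = 2*M)
(-210*(6 + 2) + y(1))/(-508) = (-210*(6 + 2) + 2*1)/(-508) = (-210*8 + 2)*(-1/508) = (-42*40 + 2)*(-1/508) = (-1680 + 2)*(-1/508) = -1678*(-1/508) = 839/254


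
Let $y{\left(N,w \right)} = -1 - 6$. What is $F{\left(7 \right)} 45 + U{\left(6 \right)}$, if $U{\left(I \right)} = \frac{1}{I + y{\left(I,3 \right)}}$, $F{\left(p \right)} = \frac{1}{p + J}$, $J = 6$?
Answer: $\frac{32}{13} \approx 2.4615$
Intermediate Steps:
$F{\left(p \right)} = \frac{1}{6 + p}$ ($F{\left(p \right)} = \frac{1}{p + 6} = \frac{1}{6 + p}$)
$y{\left(N,w \right)} = -7$ ($y{\left(N,w \right)} = -1 - 6 = -7$)
$U{\left(I \right)} = \frac{1}{-7 + I}$ ($U{\left(I \right)} = \frac{1}{I - 7} = \frac{1}{-7 + I}$)
$F{\left(7 \right)} 45 + U{\left(6 \right)} = \frac{1}{6 + 7} \cdot 45 + \frac{1}{-7 + 6} = \frac{1}{13} \cdot 45 + \frac{1}{-1} = \frac{1}{13} \cdot 45 - 1 = \frac{45}{13} - 1 = \frac{32}{13}$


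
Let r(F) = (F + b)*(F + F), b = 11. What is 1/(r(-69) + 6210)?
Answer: 1/14214 ≈ 7.0353e-5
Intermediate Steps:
r(F) = 2*F*(11 + F) (r(F) = (F + 11)*(F + F) = (11 + F)*(2*F) = 2*F*(11 + F))
1/(r(-69) + 6210) = 1/(2*(-69)*(11 - 69) + 6210) = 1/(2*(-69)*(-58) + 6210) = 1/(8004 + 6210) = 1/14214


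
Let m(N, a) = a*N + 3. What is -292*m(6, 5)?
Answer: -9636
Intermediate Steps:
m(N, a) = 3 + N*a (m(N, a) = N*a + 3 = 3 + N*a)
-292*m(6, 5) = -292*(3 + 6*5) = -292*(3 + 30) = -292*33 = -9636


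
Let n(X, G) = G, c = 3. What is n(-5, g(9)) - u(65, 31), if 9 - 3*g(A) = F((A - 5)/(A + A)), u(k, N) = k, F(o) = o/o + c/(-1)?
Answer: -184/3 ≈ -61.333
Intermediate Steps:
F(o) = -2 (F(o) = o/o + 3/(-1) = 1 + 3*(-1) = 1 - 3 = -2)
g(A) = 11/3 (g(A) = 3 - ⅓*(-2) = 3 + ⅔ = 11/3)
n(-5, g(9)) - u(65, 31) = 11/3 - 1*65 = 11/3 - 65 = -184/3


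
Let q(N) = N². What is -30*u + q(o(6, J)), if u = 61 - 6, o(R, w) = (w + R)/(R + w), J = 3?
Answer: -1649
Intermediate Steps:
o(R, w) = 1 (o(R, w) = (R + w)/(R + w) = 1)
u = 55
-30*u + q(o(6, J)) = -30*55 + 1² = -1650 + 1 = -1649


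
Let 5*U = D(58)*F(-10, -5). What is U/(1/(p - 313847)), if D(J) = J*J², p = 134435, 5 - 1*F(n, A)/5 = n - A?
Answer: -350054341440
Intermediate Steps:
F(n, A) = 25 - 5*n + 5*A (F(n, A) = 25 - 5*(n - A) = 25 + (-5*n + 5*A) = 25 - 5*n + 5*A)
D(J) = J³
U = 1951120 (U = (58³*(25 - 5*(-10) + 5*(-5)))/5 = (195112*(25 + 50 - 25))/5 = (195112*50)/5 = (⅕)*9755600 = 1951120)
U/(1/(p - 313847)) = 1951120/(1/(134435 - 313847)) = 1951120/(1/(-179412)) = 1951120/(-1/179412) = 1951120*(-179412) = -350054341440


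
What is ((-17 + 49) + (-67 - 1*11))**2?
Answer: 2116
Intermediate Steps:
((-17 + 49) + (-67 - 1*11))**2 = (32 + (-67 - 11))**2 = (32 - 78)**2 = (-46)**2 = 2116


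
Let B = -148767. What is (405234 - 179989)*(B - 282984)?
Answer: -97249753995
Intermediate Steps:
(405234 - 179989)*(B - 282984) = (405234 - 179989)*(-148767 - 282984) = 225245*(-431751) = -97249753995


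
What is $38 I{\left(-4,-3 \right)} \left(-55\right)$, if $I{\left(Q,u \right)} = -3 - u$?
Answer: $0$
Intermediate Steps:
$38 I{\left(-4,-3 \right)} \left(-55\right) = 38 \left(-3 - -3\right) \left(-55\right) = 38 \left(-3 + 3\right) \left(-55\right) = 38 \cdot 0 \left(-55\right) = 0 \left(-55\right) = 0$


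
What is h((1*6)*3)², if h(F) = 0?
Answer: 0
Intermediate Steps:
h((1*6)*3)² = 0² = 0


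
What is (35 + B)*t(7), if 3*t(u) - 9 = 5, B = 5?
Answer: 560/3 ≈ 186.67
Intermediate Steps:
t(u) = 14/3 (t(u) = 3 + (⅓)*5 = 3 + 5/3 = 14/3)
(35 + B)*t(7) = (35 + 5)*(14/3) = 40*(14/3) = 560/3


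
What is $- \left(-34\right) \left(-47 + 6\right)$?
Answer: $-1394$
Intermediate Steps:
$- \left(-34\right) \left(-47 + 6\right) = - \left(-34\right) \left(-41\right) = \left(-1\right) 1394 = -1394$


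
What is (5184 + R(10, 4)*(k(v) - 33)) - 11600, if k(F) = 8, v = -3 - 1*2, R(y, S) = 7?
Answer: -6591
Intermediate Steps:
v = -5 (v = -3 - 2 = -5)
(5184 + R(10, 4)*(k(v) - 33)) - 11600 = (5184 + 7*(8 - 33)) - 11600 = (5184 + 7*(-25)) - 11600 = (5184 - 175) - 11600 = 5009 - 11600 = -6591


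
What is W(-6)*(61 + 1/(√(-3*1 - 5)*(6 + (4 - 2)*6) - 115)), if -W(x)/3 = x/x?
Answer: -2894166/15817 + 108*I*√2/15817 ≈ -182.98 + 0.0096564*I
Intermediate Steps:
W(x) = -3 (W(x) = -3*x/x = -3*1 = -3)
W(-6)*(61 + 1/(√(-3*1 - 5)*(6 + (4 - 2)*6) - 115)) = -3*(61 + 1/(√(-3*1 - 5)*(6 + (4 - 2)*6) - 115)) = -3*(61 + 1/(√(-3 - 5)*(6 + 2*6) - 115)) = -3*(61 + 1/(√(-8)*(6 + 12) - 115)) = -3*(61 + 1/((2*I*√2)*18 - 115)) = -3*(61 + 1/(36*I*√2 - 115)) = -3*(61 + 1/(-115 + 36*I*√2)) = -183 - 3/(-115 + 36*I*√2)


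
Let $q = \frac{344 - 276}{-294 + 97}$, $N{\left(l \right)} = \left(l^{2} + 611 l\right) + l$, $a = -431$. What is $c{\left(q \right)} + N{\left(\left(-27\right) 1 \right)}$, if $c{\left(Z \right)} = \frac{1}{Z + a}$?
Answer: $- \frac{1342180322}{84975} \approx -15795.0$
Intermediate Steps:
$N{\left(l \right)} = l^{2} + 612 l$
$q = - \frac{68}{197}$ ($q = \frac{68}{-197} = 68 \left(- \frac{1}{197}\right) = - \frac{68}{197} \approx -0.34518$)
$c{\left(Z \right)} = \frac{1}{-431 + Z}$ ($c{\left(Z \right)} = \frac{1}{Z - 431} = \frac{1}{-431 + Z}$)
$c{\left(q \right)} + N{\left(\left(-27\right) 1 \right)} = \frac{1}{-431 - \frac{68}{197}} + \left(-27\right) 1 \left(612 - 27\right) = \frac{1}{- \frac{84975}{197}} - 27 \left(612 - 27\right) = - \frac{197}{84975} - 15795 = - \frac{1342180322}{84975}$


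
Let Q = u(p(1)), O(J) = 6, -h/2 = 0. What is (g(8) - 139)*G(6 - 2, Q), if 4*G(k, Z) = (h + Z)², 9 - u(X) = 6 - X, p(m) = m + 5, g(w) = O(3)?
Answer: -10773/4 ≈ -2693.3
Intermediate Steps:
h = 0 (h = -2*0 = 0)
g(w) = 6
p(m) = 5 + m
u(X) = 3 + X (u(X) = 9 - (6 - X) = 9 + (-6 + X) = 3 + X)
Q = 9 (Q = 3 + (5 + 1) = 3 + 6 = 9)
G(k, Z) = Z²/4 (G(k, Z) = (0 + Z)²/4 = Z²/4)
(g(8) - 139)*G(6 - 2, Q) = (6 - 139)*((¼)*9²) = -133*81/4 = -10773/4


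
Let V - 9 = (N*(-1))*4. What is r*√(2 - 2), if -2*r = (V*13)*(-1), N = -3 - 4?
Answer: 0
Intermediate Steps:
N = -7
V = 37 (V = 9 - 7*(-1)*4 = 9 + 7*4 = 9 + 28 = 37)
r = 481/2 (r = -37*13*(-1)/2 = -481*(-1)/2 = -½*(-481) = 481/2 ≈ 240.50)
r*√(2 - 2) = 481*√(2 - 2)/2 = 481*√0/2 = (481/2)*0 = 0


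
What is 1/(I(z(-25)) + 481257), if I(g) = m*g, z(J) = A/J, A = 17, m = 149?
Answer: 25/12028892 ≈ 2.0783e-6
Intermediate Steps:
z(J) = 17/J
I(g) = 149*g
1/(I(z(-25)) + 481257) = 1/(149*(17/(-25)) + 481257) = 1/(149*(17*(-1/25)) + 481257) = 1/(149*(-17/25) + 481257) = 1/(-2533/25 + 481257) = 1/(12028892/25) = 25/12028892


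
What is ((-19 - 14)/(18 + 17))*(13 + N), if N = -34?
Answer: 99/5 ≈ 19.800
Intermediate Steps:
((-19 - 14)/(18 + 17))*(13 + N) = ((-19 - 14)/(18 + 17))*(13 - 34) = -33/35*(-21) = 99/5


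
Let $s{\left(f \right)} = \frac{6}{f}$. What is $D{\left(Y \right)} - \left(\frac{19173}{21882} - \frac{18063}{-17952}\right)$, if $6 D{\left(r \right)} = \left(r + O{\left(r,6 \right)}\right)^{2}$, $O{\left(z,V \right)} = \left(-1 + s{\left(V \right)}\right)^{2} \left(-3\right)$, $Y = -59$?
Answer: $\frac{5408688281}{9352992} \approx 578.28$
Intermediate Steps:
$O{\left(z,V \right)} = - 3 \left(-1 + \frac{6}{V}\right)^{2}$ ($O{\left(z,V \right)} = \left(-1 + \frac{6}{V}\right)^{2} \left(-3\right) = - 3 \left(-1 + \frac{6}{V}\right)^{2}$)
$D{\left(r \right)} = \frac{r^{2}}{6}$ ($D{\left(r \right)} = \frac{\left(r - \frac{3 \left(-6 + 6\right)^{2}}{36}\right)^{2}}{6} = \frac{\left(r - \frac{0^{2}}{12}\right)^{2}}{6} = \frac{\left(r - \frac{1}{12} \cdot 0\right)^{2}}{6} = \frac{\left(r + 0\right)^{2}}{6} = \frac{r^{2}}{6}$)
$D{\left(Y \right)} - \left(\frac{19173}{21882} - \frac{18063}{-17952}\right) = \frac{\left(-59\right)^{2}}{6} - \left(\frac{19173}{21882} - \frac{18063}{-17952}\right) = \frac{1}{6} \cdot 3481 - \left(19173 \cdot \frac{1}{21882} - - \frac{6021}{5984}\right) = \frac{3481}{6} - \left(\frac{913}{1042} + \frac{6021}{5984}\right) = \frac{3481}{6} - \frac{5868637}{3117664} = \frac{5408688281}{9352992}$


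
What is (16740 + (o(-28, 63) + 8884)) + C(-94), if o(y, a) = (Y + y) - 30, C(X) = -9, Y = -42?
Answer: 25515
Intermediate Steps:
o(y, a) = -72 + y (o(y, a) = (-42 + y) - 30 = -72 + y)
(16740 + (o(-28, 63) + 8884)) + C(-94) = (16740 + ((-72 - 28) + 8884)) - 9 = (16740 + (-100 + 8884)) - 9 = (16740 + 8784) - 9 = 25524 - 9 = 25515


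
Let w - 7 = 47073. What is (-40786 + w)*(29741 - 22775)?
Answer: 43844004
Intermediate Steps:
w = 47080 (w = 7 + 47073 = 47080)
(-40786 + w)*(29741 - 22775) = (-40786 + 47080)*(29741 - 22775) = 6294*6966 = 43844004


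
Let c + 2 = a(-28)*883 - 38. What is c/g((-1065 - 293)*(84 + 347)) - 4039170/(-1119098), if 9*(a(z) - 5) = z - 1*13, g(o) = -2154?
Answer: 18688392691/5423708457 ≈ 3.4457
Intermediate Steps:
a(z) = 32/9 + z/9 (a(z) = 5 + (z - 1*13)/9 = 5 + (z - 13)/9 = 5 + (-13 + z)/9 = 5 + (-13/9 + z/9) = 32/9 + z/9)
c = 3172/9 (c = -2 + ((32/9 + (⅑)*(-28))*883 - 38) = -2 + ((32/9 - 28/9)*883 - 38) = -2 + ((4/9)*883 - 38) = -2 + (3532/9 - 38) = -2 + 3190/9 = 3172/9 ≈ 352.44)
c/g((-1065 - 293)*(84 + 347)) - 4039170/(-1119098) = (3172/9)/(-2154) - 4039170/(-1119098) = (3172/9)*(-1/2154) - 4039170*(-1/1119098) = -1586/9693 + 2019585/559549 = 18688392691/5423708457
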